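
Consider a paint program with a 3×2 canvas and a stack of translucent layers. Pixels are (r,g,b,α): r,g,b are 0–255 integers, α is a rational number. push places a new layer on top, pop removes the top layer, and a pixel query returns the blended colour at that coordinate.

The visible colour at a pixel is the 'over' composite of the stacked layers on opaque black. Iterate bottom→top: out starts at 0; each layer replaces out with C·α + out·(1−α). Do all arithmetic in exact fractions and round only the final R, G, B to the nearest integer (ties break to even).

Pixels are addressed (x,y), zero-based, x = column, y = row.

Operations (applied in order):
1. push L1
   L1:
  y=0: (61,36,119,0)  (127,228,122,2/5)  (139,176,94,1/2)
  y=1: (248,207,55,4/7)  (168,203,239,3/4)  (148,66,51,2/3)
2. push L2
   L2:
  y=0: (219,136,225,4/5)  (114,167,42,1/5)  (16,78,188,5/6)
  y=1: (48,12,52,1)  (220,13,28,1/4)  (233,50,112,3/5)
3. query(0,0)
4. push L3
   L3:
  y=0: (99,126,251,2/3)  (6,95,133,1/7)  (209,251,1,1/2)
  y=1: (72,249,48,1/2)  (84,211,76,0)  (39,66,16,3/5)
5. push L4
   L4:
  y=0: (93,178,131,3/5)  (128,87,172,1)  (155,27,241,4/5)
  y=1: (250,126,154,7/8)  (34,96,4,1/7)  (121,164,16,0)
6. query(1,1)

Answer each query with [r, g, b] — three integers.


query (0,0) [L1,L2] — begin 0,0,0
+L1 (α=0) → [0, 0, 0]
+L2 (α=4/5) → [876/5, 544/5, 180]
→ [175, 109, 180]

at x=1,y=1 over L1,L2,L3,L4:
+L1 (α=3/4) → [126, 609/4, 717/4]
+L2 (α=1/4) → [299/2, 1879/16, 2263/16]
+L3 (α=0) → [299/2, 1879/16, 2263/16]
+L4 (α=1/7) → [133, 915/8, 6821/56]
= [133, 114, 122]


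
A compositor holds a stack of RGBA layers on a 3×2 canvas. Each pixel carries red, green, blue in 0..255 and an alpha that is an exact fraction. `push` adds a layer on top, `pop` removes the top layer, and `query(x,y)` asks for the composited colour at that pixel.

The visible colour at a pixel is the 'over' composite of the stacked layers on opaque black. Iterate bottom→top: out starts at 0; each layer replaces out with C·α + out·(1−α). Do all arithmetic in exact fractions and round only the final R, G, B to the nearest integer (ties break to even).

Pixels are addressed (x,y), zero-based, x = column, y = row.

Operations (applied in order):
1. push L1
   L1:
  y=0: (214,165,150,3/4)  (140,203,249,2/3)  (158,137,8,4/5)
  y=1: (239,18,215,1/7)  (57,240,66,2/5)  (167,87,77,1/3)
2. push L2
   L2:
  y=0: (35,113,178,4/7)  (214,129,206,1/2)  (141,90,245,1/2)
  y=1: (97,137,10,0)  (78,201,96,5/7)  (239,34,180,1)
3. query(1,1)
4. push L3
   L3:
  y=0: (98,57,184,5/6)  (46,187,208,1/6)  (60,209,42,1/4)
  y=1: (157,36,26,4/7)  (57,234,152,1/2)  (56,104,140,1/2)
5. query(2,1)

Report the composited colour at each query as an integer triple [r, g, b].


query (1,1) [L1,L2] — begin 0,0,0
L1 α=2/5: [114/5, 96, 132/5]
L2 α=5/7: [2178/35, 171, 2664/35]
rounded: [62, 171, 76]

(2,1) stack=L1,L2,L3; from [0,0,0]:
after L1 α=1/3: [167/3, 29, 77/3]
after L2 α=1: [239, 34, 180]
after L3 α=1/2: [295/2, 69, 160]
→ [148, 69, 160]


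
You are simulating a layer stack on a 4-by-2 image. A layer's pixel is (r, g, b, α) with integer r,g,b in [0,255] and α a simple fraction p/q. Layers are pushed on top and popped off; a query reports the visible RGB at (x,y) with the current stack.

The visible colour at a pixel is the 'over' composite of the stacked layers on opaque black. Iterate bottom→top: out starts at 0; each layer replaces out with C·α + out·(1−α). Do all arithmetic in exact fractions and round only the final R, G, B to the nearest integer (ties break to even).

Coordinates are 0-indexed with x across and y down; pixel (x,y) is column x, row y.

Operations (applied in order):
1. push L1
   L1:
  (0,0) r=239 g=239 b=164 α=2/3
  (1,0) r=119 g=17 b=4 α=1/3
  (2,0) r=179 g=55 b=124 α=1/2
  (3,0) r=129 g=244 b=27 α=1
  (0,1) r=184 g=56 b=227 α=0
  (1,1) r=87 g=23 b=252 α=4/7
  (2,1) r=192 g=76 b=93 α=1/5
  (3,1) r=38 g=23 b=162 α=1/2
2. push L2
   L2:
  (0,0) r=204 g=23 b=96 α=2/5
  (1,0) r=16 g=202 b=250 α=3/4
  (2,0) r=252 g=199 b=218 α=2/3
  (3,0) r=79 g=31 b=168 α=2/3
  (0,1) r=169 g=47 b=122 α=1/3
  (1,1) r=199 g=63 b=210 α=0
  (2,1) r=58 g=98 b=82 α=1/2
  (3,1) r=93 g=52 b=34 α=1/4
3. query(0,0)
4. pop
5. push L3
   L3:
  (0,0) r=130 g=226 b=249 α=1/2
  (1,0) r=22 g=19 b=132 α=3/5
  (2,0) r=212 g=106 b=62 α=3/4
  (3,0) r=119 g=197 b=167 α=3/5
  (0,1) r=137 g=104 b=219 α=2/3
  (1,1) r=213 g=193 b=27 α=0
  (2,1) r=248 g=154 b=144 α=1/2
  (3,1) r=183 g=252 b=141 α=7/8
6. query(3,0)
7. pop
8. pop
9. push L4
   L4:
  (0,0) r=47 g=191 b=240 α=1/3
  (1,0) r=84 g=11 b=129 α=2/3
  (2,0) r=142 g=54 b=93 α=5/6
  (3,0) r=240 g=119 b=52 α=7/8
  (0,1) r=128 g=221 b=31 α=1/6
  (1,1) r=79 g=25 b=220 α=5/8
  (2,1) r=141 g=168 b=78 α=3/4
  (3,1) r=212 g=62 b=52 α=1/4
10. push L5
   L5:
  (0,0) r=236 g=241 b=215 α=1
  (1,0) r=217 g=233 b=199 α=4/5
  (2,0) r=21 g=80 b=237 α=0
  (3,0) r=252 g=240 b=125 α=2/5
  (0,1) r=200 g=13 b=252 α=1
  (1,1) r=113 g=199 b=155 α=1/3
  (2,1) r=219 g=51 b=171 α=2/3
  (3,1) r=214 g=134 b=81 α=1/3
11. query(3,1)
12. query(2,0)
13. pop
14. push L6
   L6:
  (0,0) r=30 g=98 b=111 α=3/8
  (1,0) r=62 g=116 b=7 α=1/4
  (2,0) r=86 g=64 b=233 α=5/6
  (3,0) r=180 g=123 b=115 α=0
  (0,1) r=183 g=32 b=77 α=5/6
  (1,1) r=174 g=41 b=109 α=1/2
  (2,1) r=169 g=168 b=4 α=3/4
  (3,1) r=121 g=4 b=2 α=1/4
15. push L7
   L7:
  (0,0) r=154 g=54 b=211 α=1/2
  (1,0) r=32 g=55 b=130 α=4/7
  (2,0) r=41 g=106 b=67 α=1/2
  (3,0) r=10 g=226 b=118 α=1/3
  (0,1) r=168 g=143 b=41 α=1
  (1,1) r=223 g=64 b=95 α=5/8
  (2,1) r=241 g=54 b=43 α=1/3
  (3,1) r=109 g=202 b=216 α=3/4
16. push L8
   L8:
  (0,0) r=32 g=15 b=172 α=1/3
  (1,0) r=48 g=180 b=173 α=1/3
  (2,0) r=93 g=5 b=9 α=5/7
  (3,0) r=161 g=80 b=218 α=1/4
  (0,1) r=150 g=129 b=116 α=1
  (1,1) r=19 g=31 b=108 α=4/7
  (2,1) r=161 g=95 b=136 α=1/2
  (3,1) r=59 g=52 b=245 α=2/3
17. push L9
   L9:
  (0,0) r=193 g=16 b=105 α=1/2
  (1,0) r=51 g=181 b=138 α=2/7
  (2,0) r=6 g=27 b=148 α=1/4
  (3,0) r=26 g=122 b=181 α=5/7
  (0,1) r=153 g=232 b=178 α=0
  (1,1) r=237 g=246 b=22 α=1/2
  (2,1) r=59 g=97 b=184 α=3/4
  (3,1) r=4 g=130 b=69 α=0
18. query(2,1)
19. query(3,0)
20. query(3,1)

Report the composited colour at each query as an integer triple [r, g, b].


(0,0) stack=L1,L2; from [0,0,0]:
L1 α=2/3: [478/3, 478/3, 328/3]
L2 α=2/5: [886/5, 524/5, 104]
= [177, 105, 104]

(3,0) stack=L1,L3; from [0,0,0]:
after L1 α=1: [129, 244, 27]
after L3 α=3/5: [123, 1079/5, 111]
= [123, 216, 111]

query (3,1) [L4,L5] — begin 0,0,0
+L4 (α=1/4) → [53, 31/2, 13]
+L5 (α=1/3) → [320/3, 55, 107/3]
→ [107, 55, 36]

query (2,0) [L4,L5] — begin 0,0,0
after L4 α=5/6: [355/3, 45, 155/2]
after L5 α=0: [355/3, 45, 155/2]
→ [118, 45, 78]

query (2,1) [L4,L6,L7,L8,L9] — begin 0,0,0
L4 α=3/4: [423/4, 126, 117/2]
L6 α=3/4: [2451/16, 315/2, 141/8]
L7 α=1/3: [4379/24, 123, 313/12]
L8 α=1/2: [8243/48, 109, 1945/24]
L9 α=3/4: [16739/192, 100, 15193/96]
= [87, 100, 158]

query (3,0) [L4,L6,L7,L8,L9] — begin 0,0,0
after L4 α=7/8: [210, 833/8, 91/2]
after L6 α=0: [210, 833/8, 91/2]
after L7 α=1/3: [430/3, 579/4, 209/3]
after L8 α=1/4: [591/4, 2057/16, 427/4]
after L9 α=5/7: [851/14, 991/8, 2237/14]
= [61, 124, 160]

(3,1) stack=L4,L6,L7,L8,L9; from [0,0,0]:
L4 α=1/4: [53, 31/2, 13]
L6 α=1/4: [70, 101/8, 41/4]
L7 α=3/4: [397/4, 4949/32, 2633/16]
L8 α=2/3: [869/12, 2759/32, 3491/16]
L9 α=0: [869/12, 2759/32, 3491/16]
rounded: [72, 86, 218]


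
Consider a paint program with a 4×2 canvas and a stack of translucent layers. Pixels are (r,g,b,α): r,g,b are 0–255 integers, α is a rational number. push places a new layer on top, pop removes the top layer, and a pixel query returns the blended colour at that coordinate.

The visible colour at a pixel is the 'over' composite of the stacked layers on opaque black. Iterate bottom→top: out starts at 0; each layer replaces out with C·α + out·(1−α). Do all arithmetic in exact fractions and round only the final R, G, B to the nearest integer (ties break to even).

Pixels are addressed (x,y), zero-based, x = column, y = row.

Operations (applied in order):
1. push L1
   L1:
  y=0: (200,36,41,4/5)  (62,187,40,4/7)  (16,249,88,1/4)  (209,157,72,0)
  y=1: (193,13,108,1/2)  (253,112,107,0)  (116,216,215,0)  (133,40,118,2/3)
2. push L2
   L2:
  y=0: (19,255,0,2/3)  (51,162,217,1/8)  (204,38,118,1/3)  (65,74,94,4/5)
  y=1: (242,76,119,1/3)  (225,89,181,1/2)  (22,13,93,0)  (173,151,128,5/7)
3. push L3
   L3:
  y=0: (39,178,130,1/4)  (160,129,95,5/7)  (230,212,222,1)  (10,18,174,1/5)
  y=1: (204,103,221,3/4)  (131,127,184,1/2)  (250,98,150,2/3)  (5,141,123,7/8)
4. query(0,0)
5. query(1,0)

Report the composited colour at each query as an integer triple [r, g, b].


at x=0,y=0 over L1,L2,L3:
after L1 α=4/5: [160, 144/5, 164/5]
after L2 α=2/3: [66, 898/5, 164/15]
after L3 α=1/4: [237/4, 896/5, 407/10]
= [59, 179, 41]

(1,0) stack=L1,L2,L3; from [0,0,0]:
after L1 α=4/7: [248/7, 748/7, 160/7]
after L2 α=1/8: [299/8, 455/4, 377/8]
after L3 α=5/7: [3499/28, 1745/14, 2277/28]
rounded: [125, 125, 81]


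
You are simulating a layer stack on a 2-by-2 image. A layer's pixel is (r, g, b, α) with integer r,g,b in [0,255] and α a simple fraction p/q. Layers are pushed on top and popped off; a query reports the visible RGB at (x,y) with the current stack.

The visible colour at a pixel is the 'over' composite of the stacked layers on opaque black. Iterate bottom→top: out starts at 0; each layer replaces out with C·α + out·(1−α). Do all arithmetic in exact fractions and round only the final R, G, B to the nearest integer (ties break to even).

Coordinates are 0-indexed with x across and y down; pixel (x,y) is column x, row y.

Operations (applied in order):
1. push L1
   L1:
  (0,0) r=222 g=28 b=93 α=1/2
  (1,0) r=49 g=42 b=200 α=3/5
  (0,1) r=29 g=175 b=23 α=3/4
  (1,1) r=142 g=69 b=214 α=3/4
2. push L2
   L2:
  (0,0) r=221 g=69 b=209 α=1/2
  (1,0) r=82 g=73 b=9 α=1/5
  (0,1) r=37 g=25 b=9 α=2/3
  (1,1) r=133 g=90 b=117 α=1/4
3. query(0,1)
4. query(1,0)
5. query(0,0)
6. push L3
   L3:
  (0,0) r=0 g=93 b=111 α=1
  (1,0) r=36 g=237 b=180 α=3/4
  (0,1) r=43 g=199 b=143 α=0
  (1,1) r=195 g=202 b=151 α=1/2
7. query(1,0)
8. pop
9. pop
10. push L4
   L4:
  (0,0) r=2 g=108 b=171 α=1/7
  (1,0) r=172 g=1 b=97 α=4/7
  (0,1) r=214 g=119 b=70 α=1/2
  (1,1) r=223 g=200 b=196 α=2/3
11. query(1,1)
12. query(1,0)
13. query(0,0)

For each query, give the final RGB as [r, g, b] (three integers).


(0,1) stack=L1,L2; from [0,0,0]:
+L1 (α=3/4) → [87/4, 525/4, 69/4]
+L2 (α=2/3) → [383/12, 725/12, 47/4]
→ [32, 60, 12]

query (1,0) [L1,L2] — begin 0,0,0
after L1 α=3/5: [147/5, 126/5, 120]
after L2 α=1/5: [998/25, 869/25, 489/5]
rounded: [40, 35, 98]

query (0,0) [L1,L2] — begin 0,0,0
after L1 α=1/2: [111, 14, 93/2]
after L2 α=1/2: [166, 83/2, 511/4]
= [166, 42, 128]

(1,0) stack=L1,L2,L3; from [0,0,0]:
L1 α=3/5: [147/5, 126/5, 120]
L2 α=1/5: [998/25, 869/25, 489/5]
L3 α=3/4: [1849/50, 4661/25, 3189/20]
rounded: [37, 186, 159]

at x=1,y=1 over L1,L4:
+L1 (α=3/4) → [213/2, 207/4, 321/2]
+L4 (α=2/3) → [1105/6, 1807/12, 1105/6]
→ [184, 151, 184]

query (1,0) [L1,L4] — begin 0,0,0
after L1 α=3/5: [147/5, 126/5, 120]
after L4 α=4/7: [3881/35, 398/35, 748/7]
→ [111, 11, 107]

(0,0) stack=L1,L4; from [0,0,0]:
+L1 (α=1/2) → [111, 14, 93/2]
+L4 (α=1/7) → [668/7, 192/7, 450/7]
→ [95, 27, 64]


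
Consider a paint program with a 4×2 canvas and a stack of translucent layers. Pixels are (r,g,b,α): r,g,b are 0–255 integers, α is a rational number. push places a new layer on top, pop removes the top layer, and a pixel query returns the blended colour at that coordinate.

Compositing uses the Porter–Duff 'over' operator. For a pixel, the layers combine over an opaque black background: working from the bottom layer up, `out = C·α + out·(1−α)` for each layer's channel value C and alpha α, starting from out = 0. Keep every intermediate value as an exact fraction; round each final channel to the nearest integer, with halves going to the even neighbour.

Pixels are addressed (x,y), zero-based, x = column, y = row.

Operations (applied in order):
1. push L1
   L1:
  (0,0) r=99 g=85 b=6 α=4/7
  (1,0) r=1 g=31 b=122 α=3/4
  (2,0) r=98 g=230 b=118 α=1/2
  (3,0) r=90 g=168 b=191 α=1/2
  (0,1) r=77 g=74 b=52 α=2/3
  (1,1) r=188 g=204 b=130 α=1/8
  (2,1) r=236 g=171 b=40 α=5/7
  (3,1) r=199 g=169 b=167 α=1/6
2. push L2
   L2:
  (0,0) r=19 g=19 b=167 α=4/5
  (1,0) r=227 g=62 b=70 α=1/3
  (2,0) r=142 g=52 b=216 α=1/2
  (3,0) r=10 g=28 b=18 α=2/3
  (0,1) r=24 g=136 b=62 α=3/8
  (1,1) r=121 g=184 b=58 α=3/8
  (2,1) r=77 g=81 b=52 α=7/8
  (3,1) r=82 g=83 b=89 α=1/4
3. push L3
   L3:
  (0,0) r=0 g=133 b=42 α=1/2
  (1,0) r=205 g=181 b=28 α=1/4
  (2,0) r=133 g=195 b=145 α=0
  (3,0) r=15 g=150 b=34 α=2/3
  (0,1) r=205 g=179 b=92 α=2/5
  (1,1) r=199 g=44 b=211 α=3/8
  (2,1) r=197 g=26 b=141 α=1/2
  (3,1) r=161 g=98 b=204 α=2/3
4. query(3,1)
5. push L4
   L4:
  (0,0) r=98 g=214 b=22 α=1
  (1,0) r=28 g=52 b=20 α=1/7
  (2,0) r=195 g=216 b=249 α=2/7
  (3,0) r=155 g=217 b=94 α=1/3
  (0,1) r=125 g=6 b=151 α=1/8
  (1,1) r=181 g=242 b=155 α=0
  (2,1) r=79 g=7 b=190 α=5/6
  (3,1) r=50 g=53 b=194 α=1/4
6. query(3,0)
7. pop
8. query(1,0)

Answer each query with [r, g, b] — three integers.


(3,1) stack=L1,L2,L3; from [0,0,0]:
L1 α=1/6: [199/6, 169/6, 167/6]
L2 α=1/4: [363/8, 335/8, 345/8]
L3 α=2/3: [2939/24, 1903/24, 1203/8]
rounded: [122, 79, 150]

at x=3,y=0 over L1,L2,L3,L4:
after L1 α=1/2: [45, 84, 191/2]
after L2 α=2/3: [65/3, 140/3, 263/6]
after L3 α=2/3: [155/9, 1040/9, 671/18]
after L4 α=1/3: [1705/27, 4033/27, 1517/27]
= [63, 149, 56]

(1,0) stack=L1,L2,L3; from [0,0,0]:
+L1 (α=3/4) → [3/4, 93/4, 183/2]
+L2 (α=1/3) → [457/6, 217/6, 253/3]
+L3 (α=1/4) → [867/8, 579/8, 281/4]
rounded: [108, 72, 70]


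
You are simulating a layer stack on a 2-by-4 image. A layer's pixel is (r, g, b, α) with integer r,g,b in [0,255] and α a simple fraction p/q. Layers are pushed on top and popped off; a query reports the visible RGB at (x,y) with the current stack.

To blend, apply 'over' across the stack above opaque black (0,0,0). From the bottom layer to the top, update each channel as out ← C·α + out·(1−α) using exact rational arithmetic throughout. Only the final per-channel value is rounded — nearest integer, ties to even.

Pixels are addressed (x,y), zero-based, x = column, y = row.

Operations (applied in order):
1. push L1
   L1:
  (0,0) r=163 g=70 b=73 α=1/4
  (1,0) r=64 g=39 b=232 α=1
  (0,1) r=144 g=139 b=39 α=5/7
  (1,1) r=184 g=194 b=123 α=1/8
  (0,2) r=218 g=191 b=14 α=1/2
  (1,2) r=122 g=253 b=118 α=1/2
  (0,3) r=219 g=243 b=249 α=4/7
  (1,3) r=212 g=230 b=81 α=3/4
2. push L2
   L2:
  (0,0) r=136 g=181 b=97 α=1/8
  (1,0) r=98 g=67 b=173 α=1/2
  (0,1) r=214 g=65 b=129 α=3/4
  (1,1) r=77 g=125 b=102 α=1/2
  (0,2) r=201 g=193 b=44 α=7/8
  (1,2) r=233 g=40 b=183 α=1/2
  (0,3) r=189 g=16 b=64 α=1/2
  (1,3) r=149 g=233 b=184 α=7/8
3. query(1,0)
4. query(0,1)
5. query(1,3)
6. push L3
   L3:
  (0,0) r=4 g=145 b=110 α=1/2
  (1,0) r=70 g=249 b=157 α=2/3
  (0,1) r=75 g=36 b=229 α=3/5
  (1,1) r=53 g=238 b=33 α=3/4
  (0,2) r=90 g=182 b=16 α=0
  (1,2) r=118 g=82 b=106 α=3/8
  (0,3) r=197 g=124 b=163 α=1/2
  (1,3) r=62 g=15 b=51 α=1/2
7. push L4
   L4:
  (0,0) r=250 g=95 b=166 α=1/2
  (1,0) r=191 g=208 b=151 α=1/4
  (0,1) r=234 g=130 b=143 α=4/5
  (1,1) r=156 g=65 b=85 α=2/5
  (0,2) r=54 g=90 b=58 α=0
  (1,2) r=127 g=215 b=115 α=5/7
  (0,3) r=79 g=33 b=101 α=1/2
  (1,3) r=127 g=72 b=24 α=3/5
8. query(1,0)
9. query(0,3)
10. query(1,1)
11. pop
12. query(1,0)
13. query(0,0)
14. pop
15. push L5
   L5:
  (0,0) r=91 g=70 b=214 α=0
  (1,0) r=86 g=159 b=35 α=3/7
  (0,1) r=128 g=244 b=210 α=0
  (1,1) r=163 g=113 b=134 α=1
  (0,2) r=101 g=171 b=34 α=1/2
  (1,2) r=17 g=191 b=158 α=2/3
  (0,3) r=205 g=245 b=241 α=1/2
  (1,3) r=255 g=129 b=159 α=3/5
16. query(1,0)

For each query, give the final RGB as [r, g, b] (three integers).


at x=1,y=0 over L1,L2:
L1 α=1: [64, 39, 232]
L2 α=1/2: [81, 53, 405/2]
rounded: [81, 53, 202]

query (0,1) [L1,L2] — begin 0,0,0
after L1 α=5/7: [720/7, 695/7, 195/7]
after L2 α=3/4: [2607/14, 515/7, 726/7]
= [186, 74, 104]

query (1,3) [L1,L2] — begin 0,0,0
L1 α=3/4: [159, 345/2, 243/4]
L2 α=7/8: [601/4, 3607/16, 5395/32]
= [150, 225, 169]

(1,0) stack=L1,L2,L3,L4; from [0,0,0]:
after L1 α=1: [64, 39, 232]
after L2 α=1/2: [81, 53, 405/2]
after L3 α=2/3: [221/3, 551/3, 1033/6]
after L4 α=1/4: [103, 759/4, 1335/8]
rounded: [103, 190, 167]

query (0,3) [L1,L2,L3,L4] — begin 0,0,0
L1 α=4/7: [876/7, 972/7, 996/7]
L2 α=1/2: [2199/14, 542/7, 722/7]
L3 α=1/2: [4957/28, 705/7, 1863/14]
L4 α=1/2: [7169/56, 468/7, 3277/28]
= [128, 67, 117]

query (1,1) [L1,L2,L3,L4] — begin 0,0,0
after L1 α=1/8: [23, 97/4, 123/8]
after L2 α=1/2: [50, 597/8, 939/16]
after L3 α=3/4: [209/4, 6309/32, 2523/64]
after L4 α=2/5: [375/4, 23087/160, 18449/320]
rounded: [94, 144, 58]

(1,0) stack=L1,L2,L3; from [0,0,0]:
after L1 α=1: [64, 39, 232]
after L2 α=1/2: [81, 53, 405/2]
after L3 α=2/3: [221/3, 551/3, 1033/6]
= [74, 184, 172]

query (0,0) [L1,L2,L3] — begin 0,0,0
+L1 (α=1/4) → [163/4, 35/2, 73/4]
+L2 (α=1/8) → [1685/32, 607/16, 899/32]
+L3 (α=1/2) → [1813/64, 2927/32, 4419/64]
→ [28, 91, 69]

at x=1,y=0 over L1,L2,L5:
+L1 (α=1) → [64, 39, 232]
+L2 (α=1/2) → [81, 53, 405/2]
+L5 (α=3/7) → [582/7, 689/7, 915/7]
→ [83, 98, 131]


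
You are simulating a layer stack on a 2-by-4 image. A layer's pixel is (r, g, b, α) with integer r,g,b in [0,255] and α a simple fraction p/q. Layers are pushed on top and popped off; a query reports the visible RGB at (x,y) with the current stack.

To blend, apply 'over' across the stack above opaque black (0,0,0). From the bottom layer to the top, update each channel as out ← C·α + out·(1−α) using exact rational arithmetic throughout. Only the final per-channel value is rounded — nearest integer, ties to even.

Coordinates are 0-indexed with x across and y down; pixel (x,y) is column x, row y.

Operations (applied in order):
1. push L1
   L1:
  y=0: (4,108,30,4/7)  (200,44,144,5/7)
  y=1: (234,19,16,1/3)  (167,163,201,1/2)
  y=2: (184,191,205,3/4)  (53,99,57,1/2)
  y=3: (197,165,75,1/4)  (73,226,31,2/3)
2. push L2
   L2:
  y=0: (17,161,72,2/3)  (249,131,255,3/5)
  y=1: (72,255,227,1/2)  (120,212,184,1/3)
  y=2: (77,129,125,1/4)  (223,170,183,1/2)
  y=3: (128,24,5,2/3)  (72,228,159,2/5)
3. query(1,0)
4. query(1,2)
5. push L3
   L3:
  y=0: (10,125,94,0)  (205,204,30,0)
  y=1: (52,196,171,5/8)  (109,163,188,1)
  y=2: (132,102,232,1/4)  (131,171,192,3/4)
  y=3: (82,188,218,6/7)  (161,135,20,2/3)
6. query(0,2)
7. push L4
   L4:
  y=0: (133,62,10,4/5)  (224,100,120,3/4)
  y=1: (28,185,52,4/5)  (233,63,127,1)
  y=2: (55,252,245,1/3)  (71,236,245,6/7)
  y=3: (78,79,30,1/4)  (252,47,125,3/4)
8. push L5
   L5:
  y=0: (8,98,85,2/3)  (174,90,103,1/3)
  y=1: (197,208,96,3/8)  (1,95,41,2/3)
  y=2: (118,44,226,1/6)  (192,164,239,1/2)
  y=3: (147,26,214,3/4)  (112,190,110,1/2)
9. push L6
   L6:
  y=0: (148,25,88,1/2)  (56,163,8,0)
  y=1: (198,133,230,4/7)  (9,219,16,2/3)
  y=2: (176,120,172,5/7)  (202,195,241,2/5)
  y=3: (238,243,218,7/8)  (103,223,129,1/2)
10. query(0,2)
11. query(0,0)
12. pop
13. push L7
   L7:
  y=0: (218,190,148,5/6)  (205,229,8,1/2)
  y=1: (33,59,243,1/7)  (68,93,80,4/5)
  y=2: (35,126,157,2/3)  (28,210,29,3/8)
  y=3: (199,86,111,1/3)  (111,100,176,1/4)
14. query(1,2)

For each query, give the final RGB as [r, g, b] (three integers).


at x=1,y=0 over L1,L2:
L1 α=5/7: [1000/7, 220/7, 720/7]
L2 α=3/5: [7229/35, 3191/35, 1359/7]
= [207, 91, 194]

query (1,2) [L1,L2] — begin 0,0,0
L1 α=1/2: [53/2, 99/2, 57/2]
L2 α=1/2: [499/4, 439/4, 423/4]
= [125, 110, 106]

(0,2) stack=L1,L2,L3; from [0,0,0]:
L1 α=3/4: [138, 573/4, 615/4]
L2 α=1/4: [491/4, 2235/16, 2345/16]
L3 α=1/4: [2001/16, 8337/64, 10747/64]
= [125, 130, 168]

(0,2) stack=L1,L2,L3,L4,L5,L6; from [0,0,0]:
+L1 (α=3/4) → [138, 573/4, 615/4]
+L2 (α=1/4) → [491/4, 2235/16, 2345/16]
+L3 (α=1/4) → [2001/16, 8337/64, 10747/64]
+L4 (α=1/3) → [2441/24, 5467/32, 18587/96]
+L5 (α=1/6) → [15037/144, 9581/64, 114631/576]
+L6 (α=5/7) → [78397/504, 28781/224, 362311/2016]
→ [156, 128, 180]

query (0,0) [L1,L2,L3,L4,L5,L6] — begin 0,0,0
after L1 α=4/7: [16/7, 432/7, 120/7]
after L2 α=2/3: [254/21, 2686/21, 376/7]
after L3 α=0: [254/21, 2686/21, 376/7]
after L4 α=4/5: [11426/105, 7894/105, 656/35]
after L5 α=2/3: [13106/315, 28474/315, 2202/35]
after L6 α=1/2: [29863/315, 36349/630, 2641/35]
rounded: [95, 58, 75]

query (1,2) [L1,L2,L3,L4,L5,L7] — begin 0,0,0
+L1 (α=1/2) → [53/2, 99/2, 57/2]
+L2 (α=1/2) → [499/4, 439/4, 423/4]
+L3 (α=3/4) → [2071/16, 2491/16, 2727/16]
+L4 (α=6/7) → [8887/112, 25147/112, 26247/112]
+L5 (α=1/2) → [30391/224, 43515/224, 53015/224]
+L7 (α=3/8) → [170771/1792, 358695/1792, 284563/1792]
rounded: [95, 200, 159]


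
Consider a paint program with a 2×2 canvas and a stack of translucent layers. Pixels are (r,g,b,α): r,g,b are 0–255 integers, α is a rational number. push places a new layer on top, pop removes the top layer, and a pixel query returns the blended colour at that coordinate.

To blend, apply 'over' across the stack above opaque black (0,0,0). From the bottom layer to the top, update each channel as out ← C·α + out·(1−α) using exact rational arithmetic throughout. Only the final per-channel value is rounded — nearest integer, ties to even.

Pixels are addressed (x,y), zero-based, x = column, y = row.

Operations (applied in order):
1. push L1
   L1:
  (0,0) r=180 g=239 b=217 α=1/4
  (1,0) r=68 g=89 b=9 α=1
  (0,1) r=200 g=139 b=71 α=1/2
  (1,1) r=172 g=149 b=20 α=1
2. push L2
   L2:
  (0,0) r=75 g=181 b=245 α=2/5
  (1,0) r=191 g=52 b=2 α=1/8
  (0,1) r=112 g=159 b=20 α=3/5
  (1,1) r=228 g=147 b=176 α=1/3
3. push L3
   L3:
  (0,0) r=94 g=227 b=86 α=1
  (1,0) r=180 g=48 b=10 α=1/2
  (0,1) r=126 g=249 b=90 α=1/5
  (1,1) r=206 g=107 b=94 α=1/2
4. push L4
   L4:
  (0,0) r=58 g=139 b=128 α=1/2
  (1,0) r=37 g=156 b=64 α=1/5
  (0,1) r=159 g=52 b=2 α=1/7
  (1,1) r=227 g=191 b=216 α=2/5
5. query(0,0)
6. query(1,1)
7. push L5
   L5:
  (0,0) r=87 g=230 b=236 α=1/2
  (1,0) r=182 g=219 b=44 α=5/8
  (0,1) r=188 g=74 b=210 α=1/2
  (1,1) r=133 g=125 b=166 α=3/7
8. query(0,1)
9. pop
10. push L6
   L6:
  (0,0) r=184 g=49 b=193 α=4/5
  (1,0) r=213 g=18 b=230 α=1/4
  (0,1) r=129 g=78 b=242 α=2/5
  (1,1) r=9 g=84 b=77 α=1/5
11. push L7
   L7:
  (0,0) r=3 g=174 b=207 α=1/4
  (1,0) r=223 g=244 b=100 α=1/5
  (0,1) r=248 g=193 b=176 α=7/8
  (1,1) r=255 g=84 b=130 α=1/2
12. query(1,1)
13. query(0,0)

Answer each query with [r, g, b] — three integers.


(0,0) stack=L1,L2,L3,L4; from [0,0,0]:
+L1 (α=1/4) → [45, 239/4, 217/4]
+L2 (α=2/5) → [57, 433/4, 2611/20]
+L3 (α=1) → [94, 227, 86]
+L4 (α=1/2) → [76, 183, 107]
= [76, 183, 107]

(1,1) stack=L1,L2,L3,L4; from [0,0,0]:
L1 α=1: [172, 149, 20]
L2 α=1/3: [572/3, 445/3, 72]
L3 α=1/2: [595/3, 383/3, 83]
L4 α=2/5: [1049/5, 153, 681/5]
→ [210, 153, 136]

at x=0,y=1 over L1,L2,L3,L4,L5:
after L1 α=1/2: [100, 139/2, 71/2]
after L2 α=3/5: [536/5, 616/5, 131/5]
after L3 α=1/5: [2774/25, 3709/25, 974/25]
after L4 α=1/7: [20619/175, 23554/175, 842/25]
after L5 α=1/2: [53519/350, 18252/175, 3046/25]
→ [153, 104, 122]

query (1,1) [L1,L2,L3,L4,L6,L7] — begin 0,0,0
L1 α=1: [172, 149, 20]
L2 α=1/3: [572/3, 445/3, 72]
L3 α=1/2: [595/3, 383/3, 83]
L4 α=2/5: [1049/5, 153, 681/5]
L6 α=1/5: [4241/25, 696/5, 3109/25]
L7 α=1/2: [5308/25, 558/5, 6359/50]
= [212, 112, 127]

at x=0,y=0 over L1,L2,L3,L4,L6,L7:
after L1 α=1/4: [45, 239/4, 217/4]
after L2 α=2/5: [57, 433/4, 2611/20]
after L3 α=1: [94, 227, 86]
after L4 α=1/2: [76, 183, 107]
after L6 α=4/5: [812/5, 379/5, 879/5]
after L7 α=1/4: [2451/20, 2007/20, 918/5]
rounded: [123, 100, 184]


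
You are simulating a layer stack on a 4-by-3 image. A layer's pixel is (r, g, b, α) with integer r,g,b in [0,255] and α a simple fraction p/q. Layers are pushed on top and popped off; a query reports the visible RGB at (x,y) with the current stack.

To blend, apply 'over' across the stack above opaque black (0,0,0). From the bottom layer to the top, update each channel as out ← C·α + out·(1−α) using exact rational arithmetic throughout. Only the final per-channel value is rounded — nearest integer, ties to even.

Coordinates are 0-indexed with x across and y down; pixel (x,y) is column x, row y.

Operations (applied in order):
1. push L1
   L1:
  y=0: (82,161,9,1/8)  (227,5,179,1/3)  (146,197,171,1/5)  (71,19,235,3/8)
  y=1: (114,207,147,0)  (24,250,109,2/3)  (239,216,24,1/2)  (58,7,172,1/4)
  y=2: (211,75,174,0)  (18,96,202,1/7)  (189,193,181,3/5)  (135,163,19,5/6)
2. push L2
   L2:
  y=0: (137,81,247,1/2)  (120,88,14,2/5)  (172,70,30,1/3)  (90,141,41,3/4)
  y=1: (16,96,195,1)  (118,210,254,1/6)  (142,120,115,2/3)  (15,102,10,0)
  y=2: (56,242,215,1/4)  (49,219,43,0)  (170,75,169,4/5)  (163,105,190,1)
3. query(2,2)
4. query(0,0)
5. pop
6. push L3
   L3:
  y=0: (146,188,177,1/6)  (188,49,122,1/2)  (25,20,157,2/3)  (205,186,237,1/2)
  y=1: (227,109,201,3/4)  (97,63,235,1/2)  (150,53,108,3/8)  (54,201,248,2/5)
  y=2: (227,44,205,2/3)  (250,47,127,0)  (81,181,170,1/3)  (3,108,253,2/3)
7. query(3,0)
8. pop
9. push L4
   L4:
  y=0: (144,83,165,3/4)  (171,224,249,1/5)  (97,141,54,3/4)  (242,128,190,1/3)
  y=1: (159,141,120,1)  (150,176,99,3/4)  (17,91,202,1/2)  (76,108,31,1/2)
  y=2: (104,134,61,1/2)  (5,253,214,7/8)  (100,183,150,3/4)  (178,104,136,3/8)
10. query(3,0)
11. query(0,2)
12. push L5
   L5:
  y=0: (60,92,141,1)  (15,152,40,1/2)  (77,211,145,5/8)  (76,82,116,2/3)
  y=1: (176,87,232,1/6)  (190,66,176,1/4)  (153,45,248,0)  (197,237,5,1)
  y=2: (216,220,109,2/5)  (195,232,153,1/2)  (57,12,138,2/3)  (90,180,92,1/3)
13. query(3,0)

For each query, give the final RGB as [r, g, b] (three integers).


query (2,2) [L1,L2] — begin 0,0,0
after L1 α=3/5: [567/5, 579/5, 543/5]
after L2 α=4/5: [3967/25, 2079/25, 3923/25]
→ [159, 83, 157]

(0,0) stack=L1,L2; from [0,0,0]:
+L1 (α=1/8) → [41/4, 161/8, 9/8]
+L2 (α=1/2) → [589/8, 809/16, 1985/16]
→ [74, 51, 124]

at x=3,y=0 over L1,L3:
+L1 (α=3/8) → [213/8, 57/8, 705/8]
+L3 (α=1/2) → [1853/16, 1545/16, 2601/16]
rounded: [116, 97, 163]

(3,0) stack=L1,L4; from [0,0,0]:
after L1 α=3/8: [213/8, 57/8, 705/8]
after L4 α=1/3: [1181/12, 569/12, 1465/12]
→ [98, 47, 122]

at x=0,y=2 over L1,L4:
+L1 (α=0) → [0, 0, 0]
+L4 (α=1/2) → [52, 67, 61/2]
rounded: [52, 67, 30]

query (3,0) [L1,L4,L5] — begin 0,0,0
+L1 (α=3/8) → [213/8, 57/8, 705/8]
+L4 (α=1/3) → [1181/12, 569/12, 1465/12]
+L5 (α=2/3) → [3005/36, 2537/36, 4249/36]
= [83, 70, 118]


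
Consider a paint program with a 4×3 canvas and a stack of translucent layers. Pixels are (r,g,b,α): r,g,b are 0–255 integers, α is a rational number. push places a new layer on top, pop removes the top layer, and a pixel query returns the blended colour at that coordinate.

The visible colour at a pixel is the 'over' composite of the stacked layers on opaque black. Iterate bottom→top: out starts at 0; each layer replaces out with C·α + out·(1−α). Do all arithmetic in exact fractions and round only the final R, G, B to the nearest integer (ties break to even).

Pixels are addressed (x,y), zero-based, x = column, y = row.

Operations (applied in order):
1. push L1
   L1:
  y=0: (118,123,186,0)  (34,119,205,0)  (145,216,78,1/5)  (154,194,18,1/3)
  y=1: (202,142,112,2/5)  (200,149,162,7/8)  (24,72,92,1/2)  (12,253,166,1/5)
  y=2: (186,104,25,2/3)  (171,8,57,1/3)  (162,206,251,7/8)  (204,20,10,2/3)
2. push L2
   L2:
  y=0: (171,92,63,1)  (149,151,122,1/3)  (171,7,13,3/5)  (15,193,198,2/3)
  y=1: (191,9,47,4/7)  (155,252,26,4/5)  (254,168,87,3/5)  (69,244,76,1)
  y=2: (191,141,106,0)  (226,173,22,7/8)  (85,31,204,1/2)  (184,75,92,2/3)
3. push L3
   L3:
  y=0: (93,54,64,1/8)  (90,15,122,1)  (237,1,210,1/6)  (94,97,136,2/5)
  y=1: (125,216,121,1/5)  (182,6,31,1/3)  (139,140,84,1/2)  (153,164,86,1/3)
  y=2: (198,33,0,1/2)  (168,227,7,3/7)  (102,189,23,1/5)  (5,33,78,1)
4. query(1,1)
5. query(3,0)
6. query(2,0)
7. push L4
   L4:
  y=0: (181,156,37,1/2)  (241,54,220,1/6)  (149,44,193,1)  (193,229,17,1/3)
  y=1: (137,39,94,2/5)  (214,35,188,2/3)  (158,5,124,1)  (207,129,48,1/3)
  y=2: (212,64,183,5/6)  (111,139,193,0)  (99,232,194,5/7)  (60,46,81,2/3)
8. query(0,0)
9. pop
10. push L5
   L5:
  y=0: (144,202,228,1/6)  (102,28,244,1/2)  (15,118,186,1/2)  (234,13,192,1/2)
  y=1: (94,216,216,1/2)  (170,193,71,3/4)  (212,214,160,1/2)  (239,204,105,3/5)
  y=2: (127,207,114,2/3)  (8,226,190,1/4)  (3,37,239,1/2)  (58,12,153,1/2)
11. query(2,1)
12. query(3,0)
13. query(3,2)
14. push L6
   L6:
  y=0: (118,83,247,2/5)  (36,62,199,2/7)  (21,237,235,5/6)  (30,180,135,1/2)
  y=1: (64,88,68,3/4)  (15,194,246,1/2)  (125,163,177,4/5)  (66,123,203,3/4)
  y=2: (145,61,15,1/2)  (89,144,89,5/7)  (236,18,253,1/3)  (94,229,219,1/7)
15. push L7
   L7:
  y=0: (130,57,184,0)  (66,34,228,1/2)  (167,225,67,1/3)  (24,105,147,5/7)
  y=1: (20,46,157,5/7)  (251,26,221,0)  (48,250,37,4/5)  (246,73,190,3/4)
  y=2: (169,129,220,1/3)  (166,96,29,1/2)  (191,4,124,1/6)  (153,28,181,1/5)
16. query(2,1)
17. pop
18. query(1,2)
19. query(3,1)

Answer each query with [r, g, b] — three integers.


(1,1) stack=L1,L2,L3; from [0,0,0]:
L1 α=7/8: [175, 1043/8, 567/4]
L2 α=4/5: [159, 9107/40, 983/20]
L3 α=1/3: [500/3, 9227/60, 431/10]
→ [167, 154, 43]

at x=3,y=0 over L1,L2,L3:
L1 α=1/3: [154/3, 194/3, 6]
L2 α=2/3: [244/9, 1352/9, 134]
L3 α=2/5: [808/15, 1934/15, 674/5]
= [54, 129, 135]

at x=2,y=0 over L1,L2,L3:
+L1 (α=1/5) → [29, 216/5, 78/5]
+L2 (α=3/5) → [571/5, 537/25, 351/25]
+L3 (α=1/6) → [404/3, 271/15, 467/10]
= [135, 18, 47]

at x=0,y=0 over L1,L2,L3,L4:
+L1 (α=0) → [0, 0, 0]
+L2 (α=1) → [171, 92, 63]
+L3 (α=1/8) → [645/4, 349/4, 505/8]
+L4 (α=1/2) → [1369/8, 973/8, 801/16]
rounded: [171, 122, 50]

query (2,1) [L1,L2,L3,L5] — begin 0,0,0
L1 α=1/2: [12, 36, 46]
L2 α=3/5: [786/5, 576/5, 353/5]
L3 α=1/2: [1481/10, 638/5, 773/10]
L5 α=1/2: [3601/20, 854/5, 2373/20]
= [180, 171, 119]

at x=3,y=0 over L1,L2,L3,L5:
+L1 (α=1/3) → [154/3, 194/3, 6]
+L2 (α=2/3) → [244/9, 1352/9, 134]
+L3 (α=2/5) → [808/15, 1934/15, 674/5]
+L5 (α=1/2) → [2159/15, 2129/30, 817/5]
→ [144, 71, 163]

(3,2) stack=L1,L2,L3,L5; from [0,0,0]:
after L1 α=2/3: [136, 40/3, 20/3]
after L2 α=2/3: [168, 490/9, 572/9]
after L3 α=1: [5, 33, 78]
after L5 α=1/2: [63/2, 45/2, 231/2]
rounded: [32, 22, 116]

query (2,1) [L1,L2,L3,L5,L6,L7] — begin 0,0,0
L1 α=1/2: [12, 36, 46]
L2 α=3/5: [786/5, 576/5, 353/5]
L3 α=1/2: [1481/10, 638/5, 773/10]
L5 α=1/2: [3601/20, 854/5, 2373/20]
L6 α=4/5: [13601/100, 4114/25, 16533/100]
L7 α=4/5: [32801/500, 29114/125, 31333/500]
→ [66, 233, 63]

query (1,2) [L1,L2,L3,L5,L6] — begin 0,0,0
+L1 (α=1/3) → [57, 8/3, 19]
+L2 (α=7/8) → [1639/8, 3641/24, 173/8]
+L3 (α=3/7) → [2647/14, 7727/42, 215/14]
+L5 (α=1/4) → [8053/56, 10891/56, 3305/56]
+L6 (α=5/7) → [20513/196, 31051/196, 15765/196]
= [105, 158, 80]

query (3,1) [L1,L2,L3,L5,L6] — begin 0,0,0
L1 α=1/5: [12/5, 253/5, 166/5]
L2 α=1: [69, 244, 76]
L3 α=1/3: [97, 652/3, 238/3]
L5 α=3/5: [911/5, 628/3, 1421/15]
L6 α=3/4: [1901/20, 1735/12, 2639/15]
= [95, 145, 176]


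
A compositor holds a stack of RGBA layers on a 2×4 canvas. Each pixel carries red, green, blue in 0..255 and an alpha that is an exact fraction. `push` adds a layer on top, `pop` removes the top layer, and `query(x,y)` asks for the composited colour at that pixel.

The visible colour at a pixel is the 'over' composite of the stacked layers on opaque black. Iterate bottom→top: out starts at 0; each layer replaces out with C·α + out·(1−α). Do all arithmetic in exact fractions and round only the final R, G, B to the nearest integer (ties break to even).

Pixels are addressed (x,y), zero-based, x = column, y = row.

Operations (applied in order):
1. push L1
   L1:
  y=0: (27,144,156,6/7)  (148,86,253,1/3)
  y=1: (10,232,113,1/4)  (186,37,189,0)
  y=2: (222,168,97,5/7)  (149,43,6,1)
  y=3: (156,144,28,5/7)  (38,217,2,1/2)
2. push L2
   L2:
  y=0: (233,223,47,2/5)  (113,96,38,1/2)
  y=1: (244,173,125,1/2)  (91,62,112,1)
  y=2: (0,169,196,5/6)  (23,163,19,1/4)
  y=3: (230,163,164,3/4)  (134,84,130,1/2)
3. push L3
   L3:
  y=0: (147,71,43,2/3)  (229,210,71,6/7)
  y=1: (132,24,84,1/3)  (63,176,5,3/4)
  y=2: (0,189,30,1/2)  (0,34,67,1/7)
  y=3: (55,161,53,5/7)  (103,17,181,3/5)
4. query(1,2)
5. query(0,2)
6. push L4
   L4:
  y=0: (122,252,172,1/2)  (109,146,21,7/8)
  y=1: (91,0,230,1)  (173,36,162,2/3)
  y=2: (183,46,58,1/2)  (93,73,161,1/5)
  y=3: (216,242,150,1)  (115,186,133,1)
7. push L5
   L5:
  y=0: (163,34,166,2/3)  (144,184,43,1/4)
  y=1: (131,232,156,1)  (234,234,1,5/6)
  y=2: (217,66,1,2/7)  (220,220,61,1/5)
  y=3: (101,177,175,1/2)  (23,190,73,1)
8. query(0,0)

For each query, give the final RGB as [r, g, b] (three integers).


at x=1,y=2 over L1,L2,L3:
L1 α=1: [149, 43, 6]
L2 α=1/4: [235/2, 73, 37/4]
L3 α=1/7: [705/7, 472/7, 35/2]
= [101, 67, 18]

query (0,2) [L1,L2,L3] — begin 0,0,0
+L1 (α=5/7) → [1110/7, 120, 485/7]
+L2 (α=5/6) → [185/7, 965/6, 7345/42]
+L3 (α=1/2) → [185/14, 2099/12, 8605/84]
= [13, 175, 102]

(0,0) stack=L1,L2,L3,L4,L5; from [0,0,0]:
+L1 (α=6/7) → [162/7, 864/7, 936/7]
+L2 (α=2/5) → [3748/35, 5714/35, 3466/35]
+L3 (α=2/3) → [14038/105, 10684/105, 6476/105]
+L4 (α=1/2) → [13424/105, 18572/105, 12268/105]
+L5 (α=2/3) → [47654/315, 25712/315, 47128/315]
rounded: [151, 82, 150]


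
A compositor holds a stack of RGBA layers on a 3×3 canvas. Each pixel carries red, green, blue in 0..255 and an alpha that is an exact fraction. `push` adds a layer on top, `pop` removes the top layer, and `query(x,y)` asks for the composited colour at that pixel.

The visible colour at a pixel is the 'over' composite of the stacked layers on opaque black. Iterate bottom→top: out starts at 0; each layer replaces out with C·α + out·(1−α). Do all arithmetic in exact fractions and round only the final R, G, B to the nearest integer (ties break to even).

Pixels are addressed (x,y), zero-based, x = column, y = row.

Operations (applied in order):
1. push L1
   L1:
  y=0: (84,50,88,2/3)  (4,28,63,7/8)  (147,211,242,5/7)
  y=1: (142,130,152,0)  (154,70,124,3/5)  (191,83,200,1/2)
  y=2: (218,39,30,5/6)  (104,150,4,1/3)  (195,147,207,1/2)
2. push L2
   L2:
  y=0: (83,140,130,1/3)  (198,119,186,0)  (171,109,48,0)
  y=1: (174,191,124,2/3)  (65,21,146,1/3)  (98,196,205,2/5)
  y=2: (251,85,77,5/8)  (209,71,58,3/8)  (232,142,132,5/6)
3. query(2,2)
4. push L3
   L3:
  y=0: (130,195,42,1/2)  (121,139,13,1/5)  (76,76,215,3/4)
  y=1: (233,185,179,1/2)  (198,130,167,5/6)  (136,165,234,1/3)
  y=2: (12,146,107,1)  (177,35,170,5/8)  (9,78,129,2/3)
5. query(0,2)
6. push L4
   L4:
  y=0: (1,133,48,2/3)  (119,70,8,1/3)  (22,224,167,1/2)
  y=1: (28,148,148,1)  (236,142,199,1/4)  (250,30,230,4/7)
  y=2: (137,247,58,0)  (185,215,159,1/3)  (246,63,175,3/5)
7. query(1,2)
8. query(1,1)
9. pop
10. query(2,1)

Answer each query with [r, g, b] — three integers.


(2,2) stack=L1,L2; from [0,0,0]:
+L1 (α=1/2) → [195/2, 147/2, 207/2]
+L2 (α=5/6) → [2515/12, 1567/12, 509/4]
rounded: [210, 131, 127]

(0,2) stack=L1,L2,L3; from [0,0,0]:
+L1 (α=5/6) → [545/3, 65/2, 25]
+L2 (α=5/8) → [225, 1045/16, 115/2]
+L3 (α=1) → [12, 146, 107]
rounded: [12, 146, 107]

at x=1,y=2 over L1,L2,L3,L4:
+L1 (α=1/3) → [104/3, 50, 4/3]
+L2 (α=3/8) → [2401/24, 463/8, 271/12]
+L3 (α=5/8) → [9481/64, 2789/64, 3671/32]
+L4 (α=1/3) → [15401/96, 3223/32, 6215/48]
→ [160, 101, 129]

(1,1) stack=L1,L2,L3,L4; from [0,0,0]:
L1 α=3/5: [462/5, 42, 372/5]
L2 α=1/3: [1249/15, 35, 1474/15]
L3 α=5/6: [16099/90, 685/6, 13999/90]
L4 α=1/4: [23179/120, 969/8, 19969/120]
→ [193, 121, 166]

at x=2,y=1 over L1,L2,L3:
after L1 α=1/2: [191/2, 83/2, 100]
after L2 α=2/5: [193/2, 1033/10, 142]
after L3 α=1/3: [329/3, 1858/15, 518/3]
= [110, 124, 173]


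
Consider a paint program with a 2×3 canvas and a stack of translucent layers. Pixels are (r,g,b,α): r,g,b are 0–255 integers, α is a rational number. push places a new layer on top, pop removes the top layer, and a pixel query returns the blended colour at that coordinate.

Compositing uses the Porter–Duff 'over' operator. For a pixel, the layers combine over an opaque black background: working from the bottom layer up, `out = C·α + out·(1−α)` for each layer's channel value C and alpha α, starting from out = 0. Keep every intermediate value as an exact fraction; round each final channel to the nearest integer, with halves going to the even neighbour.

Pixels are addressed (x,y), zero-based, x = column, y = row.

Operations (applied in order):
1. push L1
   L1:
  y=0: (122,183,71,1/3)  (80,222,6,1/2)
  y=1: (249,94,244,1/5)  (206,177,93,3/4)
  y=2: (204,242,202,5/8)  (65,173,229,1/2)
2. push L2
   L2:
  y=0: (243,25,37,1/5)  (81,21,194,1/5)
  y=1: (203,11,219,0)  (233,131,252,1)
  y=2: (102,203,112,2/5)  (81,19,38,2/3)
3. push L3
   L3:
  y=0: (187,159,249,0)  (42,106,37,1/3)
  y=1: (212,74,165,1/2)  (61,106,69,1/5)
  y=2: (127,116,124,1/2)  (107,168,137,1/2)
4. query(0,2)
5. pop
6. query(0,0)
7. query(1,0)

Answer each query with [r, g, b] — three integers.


query (0,2) [L1,L2,L3] — begin 0,0,0
after L1 α=5/8: [255/2, 605/4, 505/4]
after L2 α=2/5: [1173/10, 3439/20, 2411/20]
after L3 α=1/2: [2443/20, 5759/40, 4891/40]
rounded: [122, 144, 122]

at x=0,y=0 over L1,L2:
after L1 α=1/3: [122/3, 61, 71/3]
after L2 α=1/5: [1217/15, 269/5, 79/3]
→ [81, 54, 26]

at x=1,y=0 over L1,L2:
L1 α=1/2: [40, 111, 3]
L2 α=1/5: [241/5, 93, 206/5]
rounded: [48, 93, 41]


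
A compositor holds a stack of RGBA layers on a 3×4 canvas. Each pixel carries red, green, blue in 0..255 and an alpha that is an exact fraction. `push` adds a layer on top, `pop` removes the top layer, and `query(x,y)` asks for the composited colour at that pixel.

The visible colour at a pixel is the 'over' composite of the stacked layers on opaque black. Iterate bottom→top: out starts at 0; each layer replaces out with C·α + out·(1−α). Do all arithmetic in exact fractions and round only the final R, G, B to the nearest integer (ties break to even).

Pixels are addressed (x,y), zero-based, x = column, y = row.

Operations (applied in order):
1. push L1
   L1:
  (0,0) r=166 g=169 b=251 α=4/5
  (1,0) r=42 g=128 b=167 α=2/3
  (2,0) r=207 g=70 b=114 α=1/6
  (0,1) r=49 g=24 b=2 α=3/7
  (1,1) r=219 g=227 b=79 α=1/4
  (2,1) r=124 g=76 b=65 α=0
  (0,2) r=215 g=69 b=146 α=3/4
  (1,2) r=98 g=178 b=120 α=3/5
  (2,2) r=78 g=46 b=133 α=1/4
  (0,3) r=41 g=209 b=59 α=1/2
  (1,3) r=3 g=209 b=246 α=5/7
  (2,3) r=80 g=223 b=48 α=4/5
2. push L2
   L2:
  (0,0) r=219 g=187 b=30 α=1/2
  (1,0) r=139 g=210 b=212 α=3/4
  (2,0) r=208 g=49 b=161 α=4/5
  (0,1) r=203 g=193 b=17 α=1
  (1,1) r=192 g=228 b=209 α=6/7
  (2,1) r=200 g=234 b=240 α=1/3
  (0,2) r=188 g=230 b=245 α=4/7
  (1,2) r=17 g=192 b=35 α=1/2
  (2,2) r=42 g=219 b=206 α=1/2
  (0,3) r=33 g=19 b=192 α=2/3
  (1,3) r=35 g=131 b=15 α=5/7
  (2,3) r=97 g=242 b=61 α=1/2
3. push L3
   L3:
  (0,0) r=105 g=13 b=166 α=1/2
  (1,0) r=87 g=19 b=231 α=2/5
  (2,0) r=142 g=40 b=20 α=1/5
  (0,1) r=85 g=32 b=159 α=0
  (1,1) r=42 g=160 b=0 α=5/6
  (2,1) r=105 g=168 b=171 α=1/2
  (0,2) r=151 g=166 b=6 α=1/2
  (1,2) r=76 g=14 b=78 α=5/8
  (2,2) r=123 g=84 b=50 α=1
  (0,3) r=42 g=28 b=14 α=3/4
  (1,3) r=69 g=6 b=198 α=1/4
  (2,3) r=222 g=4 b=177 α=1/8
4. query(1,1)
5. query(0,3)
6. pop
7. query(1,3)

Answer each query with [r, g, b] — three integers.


query (1,1) [L1,L2,L3] — begin 0,0,0
L1 α=1/4: [219/4, 227/4, 79/4]
L2 α=6/7: [4827/28, 5699/28, 5095/28]
L3 α=5/6: [3569/56, 28099/168, 5095/168]
→ [64, 167, 30]

at x=0,y=3 over L1,L2,L3:
+L1 (α=1/2) → [41/2, 209/2, 59/2]
+L2 (α=2/3) → [173/6, 95/2, 827/6]
+L3 (α=3/4) → [929/24, 263/8, 1079/24]
= [39, 33, 45]

(1,3) stack=L1,L2; from [0,0,0]:
L1 α=5/7: [15/7, 1045/7, 1230/7]
L2 α=5/7: [1255/49, 6675/49, 2985/49]
→ [26, 136, 61]


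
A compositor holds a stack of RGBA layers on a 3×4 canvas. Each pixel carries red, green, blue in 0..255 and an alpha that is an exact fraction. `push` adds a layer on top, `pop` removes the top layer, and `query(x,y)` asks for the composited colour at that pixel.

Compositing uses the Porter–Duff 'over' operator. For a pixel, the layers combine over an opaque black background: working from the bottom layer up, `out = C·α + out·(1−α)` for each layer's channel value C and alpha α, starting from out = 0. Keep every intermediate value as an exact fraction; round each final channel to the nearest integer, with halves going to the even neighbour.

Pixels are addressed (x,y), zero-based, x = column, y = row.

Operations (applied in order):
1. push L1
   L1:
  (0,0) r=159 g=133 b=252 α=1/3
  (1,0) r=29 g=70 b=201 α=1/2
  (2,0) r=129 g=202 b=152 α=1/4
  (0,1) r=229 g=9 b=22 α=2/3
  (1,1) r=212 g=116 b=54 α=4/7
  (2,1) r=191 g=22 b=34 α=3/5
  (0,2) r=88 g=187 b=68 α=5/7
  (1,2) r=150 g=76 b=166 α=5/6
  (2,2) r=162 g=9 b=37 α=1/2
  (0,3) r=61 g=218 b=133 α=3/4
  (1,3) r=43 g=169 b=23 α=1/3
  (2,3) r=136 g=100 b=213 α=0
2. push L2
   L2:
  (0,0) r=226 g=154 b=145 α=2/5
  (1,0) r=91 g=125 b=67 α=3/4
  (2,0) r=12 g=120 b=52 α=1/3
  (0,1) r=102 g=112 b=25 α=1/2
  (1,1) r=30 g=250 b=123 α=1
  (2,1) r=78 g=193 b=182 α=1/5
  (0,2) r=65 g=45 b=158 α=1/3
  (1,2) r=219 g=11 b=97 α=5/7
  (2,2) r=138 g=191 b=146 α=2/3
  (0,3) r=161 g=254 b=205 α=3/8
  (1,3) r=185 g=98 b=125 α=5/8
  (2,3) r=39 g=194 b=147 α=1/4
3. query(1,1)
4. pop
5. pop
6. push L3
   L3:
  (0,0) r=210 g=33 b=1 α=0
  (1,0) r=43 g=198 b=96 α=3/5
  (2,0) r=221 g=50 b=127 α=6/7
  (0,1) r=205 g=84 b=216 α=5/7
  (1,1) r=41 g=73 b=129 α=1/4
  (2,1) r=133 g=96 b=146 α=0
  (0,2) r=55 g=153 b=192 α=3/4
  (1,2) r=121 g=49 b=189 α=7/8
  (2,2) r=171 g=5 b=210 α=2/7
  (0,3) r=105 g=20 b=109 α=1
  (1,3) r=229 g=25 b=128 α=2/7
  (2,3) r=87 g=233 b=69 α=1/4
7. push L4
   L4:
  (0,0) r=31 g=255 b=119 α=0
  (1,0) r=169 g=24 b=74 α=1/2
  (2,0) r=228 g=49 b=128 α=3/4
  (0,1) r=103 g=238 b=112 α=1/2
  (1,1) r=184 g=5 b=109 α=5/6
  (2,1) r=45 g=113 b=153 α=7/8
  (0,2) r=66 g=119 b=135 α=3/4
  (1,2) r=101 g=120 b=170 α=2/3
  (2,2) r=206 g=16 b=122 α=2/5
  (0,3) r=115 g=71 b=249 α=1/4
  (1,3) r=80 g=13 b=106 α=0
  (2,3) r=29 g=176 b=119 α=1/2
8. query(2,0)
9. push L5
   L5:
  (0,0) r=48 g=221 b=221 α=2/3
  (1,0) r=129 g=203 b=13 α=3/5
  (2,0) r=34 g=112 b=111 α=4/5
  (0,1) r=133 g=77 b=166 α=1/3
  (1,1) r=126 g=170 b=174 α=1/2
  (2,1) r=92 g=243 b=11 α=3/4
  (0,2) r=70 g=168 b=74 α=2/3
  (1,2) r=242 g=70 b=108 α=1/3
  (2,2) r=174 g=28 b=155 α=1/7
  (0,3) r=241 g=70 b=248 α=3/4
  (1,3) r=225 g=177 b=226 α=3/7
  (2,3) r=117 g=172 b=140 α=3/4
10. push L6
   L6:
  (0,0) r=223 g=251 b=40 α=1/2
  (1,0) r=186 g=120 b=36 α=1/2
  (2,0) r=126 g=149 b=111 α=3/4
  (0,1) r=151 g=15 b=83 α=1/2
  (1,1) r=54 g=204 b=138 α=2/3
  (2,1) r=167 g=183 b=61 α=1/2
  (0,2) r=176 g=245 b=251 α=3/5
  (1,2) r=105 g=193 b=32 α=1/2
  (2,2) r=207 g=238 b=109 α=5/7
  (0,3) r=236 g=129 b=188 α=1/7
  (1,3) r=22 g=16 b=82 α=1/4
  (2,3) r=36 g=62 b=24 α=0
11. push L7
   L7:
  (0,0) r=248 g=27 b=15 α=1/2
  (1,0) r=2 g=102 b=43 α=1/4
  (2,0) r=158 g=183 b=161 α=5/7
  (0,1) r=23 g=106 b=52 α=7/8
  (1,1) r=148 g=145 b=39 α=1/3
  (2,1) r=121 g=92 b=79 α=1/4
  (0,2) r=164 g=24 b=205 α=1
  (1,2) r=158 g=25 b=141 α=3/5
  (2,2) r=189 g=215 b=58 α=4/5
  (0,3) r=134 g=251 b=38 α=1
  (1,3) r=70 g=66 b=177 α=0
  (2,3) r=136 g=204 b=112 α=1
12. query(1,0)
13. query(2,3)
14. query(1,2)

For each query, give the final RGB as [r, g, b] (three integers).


at x=1,y=1 over L1,L2:
+L1 (α=4/7) → [848/7, 464/7, 216/7]
+L2 (α=1) → [30, 250, 123]
rounded: [30, 250, 123]

query (2,0) [L3,L4] — begin 0,0,0
after L3 α=6/7: [1326/7, 300/7, 762/7]
after L4 α=3/4: [3057/14, 1329/28, 1725/14]
rounded: [218, 47, 123]

at x=1,y=0 over L3,L4,L5,L6,L7:
after L3 α=3/5: [129/5, 594/5, 288/5]
after L4 α=1/2: [487/5, 357/5, 329/5]
after L5 α=3/5: [2909/25, 3759/25, 853/25]
after L6 α=1/2: [7559/50, 6759/50, 1753/50]
after L7 α=1/4: [22777/200, 25377/200, 7409/200]
rounded: [114, 127, 37]

(2,3) stack=L3,L4,L5,L6,L7; from [0,0,0]:
after L3 α=1/4: [87/4, 233/4, 69/4]
after L4 α=1/2: [203/8, 937/8, 545/8]
after L5 α=3/4: [3011/32, 5065/32, 3905/32]
after L6 α=0: [3011/32, 5065/32, 3905/32]
after L7 α=1: [136, 204, 112]
rounded: [136, 204, 112]

at x=1,y=2 over L3,L4,L5,L6,L7:
after L3 α=7/8: [847/8, 343/8, 1323/8]
after L4 α=2/3: [821/8, 2263/24, 4043/24]
after L5 α=1/3: [1789/12, 3103/36, 5339/36]
after L6 α=1/2: [3049/24, 10051/72, 6491/72]
after L7 α=3/5: [8737/60, 12751/180, 21719/180]
= [146, 71, 121]
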